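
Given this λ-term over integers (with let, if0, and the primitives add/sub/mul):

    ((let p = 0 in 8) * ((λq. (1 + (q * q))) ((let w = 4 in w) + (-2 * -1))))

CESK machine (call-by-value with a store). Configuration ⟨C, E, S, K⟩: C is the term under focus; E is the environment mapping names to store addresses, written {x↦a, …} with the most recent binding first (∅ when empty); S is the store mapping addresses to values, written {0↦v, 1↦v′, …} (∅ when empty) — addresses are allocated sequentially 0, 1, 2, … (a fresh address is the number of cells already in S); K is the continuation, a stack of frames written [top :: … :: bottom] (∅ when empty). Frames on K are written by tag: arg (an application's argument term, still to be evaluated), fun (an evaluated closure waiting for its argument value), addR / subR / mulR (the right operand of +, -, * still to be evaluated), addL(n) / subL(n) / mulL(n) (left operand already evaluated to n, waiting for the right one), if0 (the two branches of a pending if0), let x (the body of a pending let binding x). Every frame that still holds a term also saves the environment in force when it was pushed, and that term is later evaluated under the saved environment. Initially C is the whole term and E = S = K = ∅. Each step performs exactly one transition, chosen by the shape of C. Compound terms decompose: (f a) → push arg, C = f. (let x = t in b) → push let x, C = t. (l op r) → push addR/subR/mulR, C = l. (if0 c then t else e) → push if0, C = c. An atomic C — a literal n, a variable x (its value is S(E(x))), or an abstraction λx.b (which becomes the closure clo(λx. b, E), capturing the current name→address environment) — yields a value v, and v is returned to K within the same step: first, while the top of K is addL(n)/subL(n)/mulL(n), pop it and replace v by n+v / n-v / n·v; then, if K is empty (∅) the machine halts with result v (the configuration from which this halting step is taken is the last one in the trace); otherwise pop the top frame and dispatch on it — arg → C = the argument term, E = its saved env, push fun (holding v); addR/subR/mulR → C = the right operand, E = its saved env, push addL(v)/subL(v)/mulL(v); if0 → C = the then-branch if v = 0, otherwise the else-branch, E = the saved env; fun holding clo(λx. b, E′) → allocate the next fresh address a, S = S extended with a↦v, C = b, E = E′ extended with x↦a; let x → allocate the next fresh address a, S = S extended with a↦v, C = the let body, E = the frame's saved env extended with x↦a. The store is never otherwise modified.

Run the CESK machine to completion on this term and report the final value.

Answer: 296

Machine steps:
0. <C=((let p = 0 in 8) * ((λq. (1 + (q * q))) ((let w = 4 in w) + (-2 * -1)))), E=∅, S=∅, K=∅>
1. <C=(let p = 0 in 8), E=∅, S=∅, K=[mulR]>
2. <C=0, E=∅, S=∅, K=[let p :: mulR]>
3. <C=8, E={p↦0}, S={0↦0}, K=[mulR]>
4. <C=((λq. (1 + (q * q))) ((let w = 4 in w) + (-2 * -1))), E=∅, S={0↦0}, K=[mulL(8)]>
5. <C=(λq. (1 + (q * q))), E=∅, S={0↦0}, K=[arg :: mulL(8)]>
6. <C=((let w = 4 in w) + (-2 * -1)), E=∅, S={0↦0}, K=[fun :: mulL(8)]>
7. <C=(let w = 4 in w), E=∅, S={0↦0}, K=[addR :: fun :: mulL(8)]>
8. <C=4, E=∅, S={0↦0}, K=[let w :: addR :: fun :: mulL(8)]>
9. <C=w, E={w↦1}, S={0↦0, 1↦4}, K=[addR :: fun :: mulL(8)]>
10. <C=(-2 * -1), E=∅, S={0↦0, 1↦4}, K=[addL(4) :: fun :: mulL(8)]>
11. <C=-2, E=∅, S={0↦0, 1↦4}, K=[mulR :: addL(4) :: fun :: mulL(8)]>
12. <C=-1, E=∅, S={0↦0, 1↦4}, K=[mulL(-2) :: addL(4) :: fun :: mulL(8)]>
13. <C=(1 + (q * q)), E={q↦2}, S={0↦0, 1↦4, 2↦6}, K=[mulL(8)]>
14. <C=1, E={q↦2}, S={0↦0, 1↦4, 2↦6}, K=[addR :: mulL(8)]>
15. <C=(q * q), E={q↦2}, S={0↦0, 1↦4, 2↦6}, K=[addL(1) :: mulL(8)]>
16. <C=q, E={q↦2}, S={0↦0, 1↦4, 2↦6}, K=[mulR :: addL(1) :: mulL(8)]>
17. <C=q, E={q↦2}, S={0↦0, 1↦4, 2↦6}, K=[mulL(6) :: addL(1) :: mulL(8)]>
→ final value 296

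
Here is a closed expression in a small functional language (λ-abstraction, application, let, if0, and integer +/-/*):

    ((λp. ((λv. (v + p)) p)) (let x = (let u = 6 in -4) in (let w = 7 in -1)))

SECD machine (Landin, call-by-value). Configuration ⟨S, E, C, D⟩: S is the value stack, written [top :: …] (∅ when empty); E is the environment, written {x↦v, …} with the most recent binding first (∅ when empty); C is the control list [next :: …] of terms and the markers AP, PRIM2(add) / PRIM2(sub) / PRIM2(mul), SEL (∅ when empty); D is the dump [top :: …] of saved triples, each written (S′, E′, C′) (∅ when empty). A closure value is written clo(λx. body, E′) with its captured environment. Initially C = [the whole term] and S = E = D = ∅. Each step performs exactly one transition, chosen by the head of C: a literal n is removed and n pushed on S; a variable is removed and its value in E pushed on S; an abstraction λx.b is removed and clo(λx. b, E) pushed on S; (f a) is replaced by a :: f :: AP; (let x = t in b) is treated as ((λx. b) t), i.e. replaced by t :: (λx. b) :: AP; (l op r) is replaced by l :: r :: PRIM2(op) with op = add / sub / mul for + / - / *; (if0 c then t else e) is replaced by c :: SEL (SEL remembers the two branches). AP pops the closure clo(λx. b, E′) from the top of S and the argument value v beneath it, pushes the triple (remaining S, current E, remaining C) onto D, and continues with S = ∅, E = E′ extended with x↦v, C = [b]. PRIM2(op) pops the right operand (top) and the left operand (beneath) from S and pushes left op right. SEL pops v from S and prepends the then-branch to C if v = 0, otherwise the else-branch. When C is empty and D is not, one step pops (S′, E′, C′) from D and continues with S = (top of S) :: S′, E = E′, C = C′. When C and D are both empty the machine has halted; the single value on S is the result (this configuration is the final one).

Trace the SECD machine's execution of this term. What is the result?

[0] <S=∅, E=∅, C=[((λp. ((λv. (v + p)) p)) (let x = (let u = 6 in -4) in (let w = 7 in -1)))], D=∅>
[1] <S=∅, E=∅, C=[(let x = (let u = 6 in -4) in (let w = 7 in -1)) :: (λp. ((λv. (v + p)) p)) :: AP], D=∅>
[2] <S=∅, E=∅, C=[(let u = 6 in -4) :: (λx. (let w = 7 in -1)) :: AP :: (λp. ((λv. (v + p)) p)) :: AP], D=∅>
[3] <S=∅, E=∅, C=[6 :: (λu. -4) :: AP :: (λx. (let w = 7 in -1)) :: AP :: (λp. ((λv. (v + p)) p)) :: AP], D=∅>
[4] <S=[6], E=∅, C=[(λu. -4) :: AP :: (λx. (let w = 7 in -1)) :: AP :: (λp. ((λv. (v + p)) p)) :: AP], D=∅>
[5] <S=[clo(λu. -4, ∅) :: 6], E=∅, C=[AP :: (λx. (let w = 7 in -1)) :: AP :: (λp. ((λv. (v + p)) p)) :: AP], D=∅>
[6] <S=∅, E={u↦6}, C=[-4], D=[(∅, ∅, [(λx. (let w = 7 in -1)) :: AP :: (λp. ((λv. (v + p)) p)) :: AP])]>
[7] <S=[-4], E={u↦6}, C=∅, D=[(∅, ∅, [(λx. (let w = 7 in -1)) :: AP :: (λp. ((λv. (v + p)) p)) :: AP])]>
[8] <S=[-4], E=∅, C=[(λx. (let w = 7 in -1)) :: AP :: (λp. ((λv. (v + p)) p)) :: AP], D=∅>
[9] <S=[clo(λx. (let w = 7 in -1), ∅) :: -4], E=∅, C=[AP :: (λp. ((λv. (v + p)) p)) :: AP], D=∅>
[10] <S=∅, E={x↦-4}, C=[(let w = 7 in -1)], D=[(∅, ∅, [(λp. ((λv. (v + p)) p)) :: AP])]>
[11] <S=∅, E={x↦-4}, C=[7 :: (λw. -1) :: AP], D=[(∅, ∅, [(λp. ((λv. (v + p)) p)) :: AP])]>
[12] <S=[7], E={x↦-4}, C=[(λw. -1) :: AP], D=[(∅, ∅, [(λp. ((λv. (v + p)) p)) :: AP])]>
[13] <S=[clo(λw. -1, {x↦-4}) :: 7], E={x↦-4}, C=[AP], D=[(∅, ∅, [(λp. ((λv. (v + p)) p)) :: AP])]>
[14] <S=∅, E={w↦7, x↦-4}, C=[-1], D=[(∅, {x↦-4}, ∅) :: (∅, ∅, [(λp. ((λv. (v + p)) p)) :: AP])]>
[15] <S=[-1], E={w↦7, x↦-4}, C=∅, D=[(∅, {x↦-4}, ∅) :: (∅, ∅, [(λp. ((λv. (v + p)) p)) :: AP])]>
[16] <S=[-1], E={x↦-4}, C=∅, D=[(∅, ∅, [(λp. ((λv. (v + p)) p)) :: AP])]>
[17] <S=[-1], E=∅, C=[(λp. ((λv. (v + p)) p)) :: AP], D=∅>
[18] <S=[clo(λp. ((λv. (v + p)) p), ∅) :: -1], E=∅, C=[AP], D=∅>
[19] <S=∅, E={p↦-1}, C=[((λv. (v + p)) p)], D=[(∅, ∅, ∅)]>
[20] <S=∅, E={p↦-1}, C=[p :: (λv. (v + p)) :: AP], D=[(∅, ∅, ∅)]>
[21] <S=[-1], E={p↦-1}, C=[(λv. (v + p)) :: AP], D=[(∅, ∅, ∅)]>
[22] <S=[clo(λv. (v + p), {p↦-1}) :: -1], E={p↦-1}, C=[AP], D=[(∅, ∅, ∅)]>
[23] <S=∅, E={v↦-1, p↦-1}, C=[(v + p)], D=[(∅, {p↦-1}, ∅) :: (∅, ∅, ∅)]>
[24] <S=∅, E={v↦-1, p↦-1}, C=[v :: p :: PRIM2(add)], D=[(∅, {p↦-1}, ∅) :: (∅, ∅, ∅)]>
[25] <S=[-1], E={v↦-1, p↦-1}, C=[p :: PRIM2(add)], D=[(∅, {p↦-1}, ∅) :: (∅, ∅, ∅)]>
[26] <S=[-1 :: -1], E={v↦-1, p↦-1}, C=[PRIM2(add)], D=[(∅, {p↦-1}, ∅) :: (∅, ∅, ∅)]>
[27] <S=[-2], E={v↦-1, p↦-1}, C=∅, D=[(∅, {p↦-1}, ∅) :: (∅, ∅, ∅)]>
[28] <S=[-2], E={p↦-1}, C=∅, D=[(∅, ∅, ∅)]>
[29] <S=[-2], E=∅, C=∅, D=∅>
→ final value -2

Answer: -2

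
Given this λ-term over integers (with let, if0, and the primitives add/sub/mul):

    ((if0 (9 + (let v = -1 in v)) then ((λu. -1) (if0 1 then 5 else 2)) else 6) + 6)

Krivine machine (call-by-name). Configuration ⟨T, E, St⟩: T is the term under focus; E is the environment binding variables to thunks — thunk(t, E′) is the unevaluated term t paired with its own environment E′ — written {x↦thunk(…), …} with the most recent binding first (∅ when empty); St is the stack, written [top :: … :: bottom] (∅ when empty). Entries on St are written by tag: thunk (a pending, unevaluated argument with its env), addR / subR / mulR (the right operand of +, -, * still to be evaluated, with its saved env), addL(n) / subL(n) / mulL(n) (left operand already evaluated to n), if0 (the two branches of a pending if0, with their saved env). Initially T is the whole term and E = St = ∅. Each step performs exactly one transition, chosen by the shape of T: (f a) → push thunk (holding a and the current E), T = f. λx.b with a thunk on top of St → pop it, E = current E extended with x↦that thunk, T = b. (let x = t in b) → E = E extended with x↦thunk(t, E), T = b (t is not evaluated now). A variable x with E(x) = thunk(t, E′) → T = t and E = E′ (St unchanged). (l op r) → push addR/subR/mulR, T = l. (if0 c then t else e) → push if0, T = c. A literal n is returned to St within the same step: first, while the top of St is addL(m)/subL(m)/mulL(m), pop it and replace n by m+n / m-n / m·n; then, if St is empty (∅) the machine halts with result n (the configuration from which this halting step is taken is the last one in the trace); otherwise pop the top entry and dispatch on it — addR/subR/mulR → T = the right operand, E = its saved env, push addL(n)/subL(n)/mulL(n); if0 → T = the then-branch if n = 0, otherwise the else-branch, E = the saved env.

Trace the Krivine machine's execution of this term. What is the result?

[0] <T=((if0 (9 + (let v = -1 in v)) then ((λu. -1) (if0 1 then 5 else 2)) else 6) + 6), E=∅, St=∅>
[1] <T=(if0 (9 + (let v = -1 in v)) then ((λu. -1) (if0 1 then 5 else 2)) else 6), E=∅, St=[addR]>
[2] <T=(9 + (let v = -1 in v)), E=∅, St=[if0 :: addR]>
[3] <T=9, E=∅, St=[addR :: if0 :: addR]>
[4] <T=(let v = -1 in v), E=∅, St=[addL(9) :: if0 :: addR]>
[5] <T=v, E={v↦thunk(-1, ∅)}, St=[addL(9) :: if0 :: addR]>
[6] <T=-1, E=∅, St=[addL(9) :: if0 :: addR]>
[7] <T=6, E=∅, St=[addR]>
[8] <T=6, E=∅, St=[addL(6)]>
→ final value 12

Answer: 12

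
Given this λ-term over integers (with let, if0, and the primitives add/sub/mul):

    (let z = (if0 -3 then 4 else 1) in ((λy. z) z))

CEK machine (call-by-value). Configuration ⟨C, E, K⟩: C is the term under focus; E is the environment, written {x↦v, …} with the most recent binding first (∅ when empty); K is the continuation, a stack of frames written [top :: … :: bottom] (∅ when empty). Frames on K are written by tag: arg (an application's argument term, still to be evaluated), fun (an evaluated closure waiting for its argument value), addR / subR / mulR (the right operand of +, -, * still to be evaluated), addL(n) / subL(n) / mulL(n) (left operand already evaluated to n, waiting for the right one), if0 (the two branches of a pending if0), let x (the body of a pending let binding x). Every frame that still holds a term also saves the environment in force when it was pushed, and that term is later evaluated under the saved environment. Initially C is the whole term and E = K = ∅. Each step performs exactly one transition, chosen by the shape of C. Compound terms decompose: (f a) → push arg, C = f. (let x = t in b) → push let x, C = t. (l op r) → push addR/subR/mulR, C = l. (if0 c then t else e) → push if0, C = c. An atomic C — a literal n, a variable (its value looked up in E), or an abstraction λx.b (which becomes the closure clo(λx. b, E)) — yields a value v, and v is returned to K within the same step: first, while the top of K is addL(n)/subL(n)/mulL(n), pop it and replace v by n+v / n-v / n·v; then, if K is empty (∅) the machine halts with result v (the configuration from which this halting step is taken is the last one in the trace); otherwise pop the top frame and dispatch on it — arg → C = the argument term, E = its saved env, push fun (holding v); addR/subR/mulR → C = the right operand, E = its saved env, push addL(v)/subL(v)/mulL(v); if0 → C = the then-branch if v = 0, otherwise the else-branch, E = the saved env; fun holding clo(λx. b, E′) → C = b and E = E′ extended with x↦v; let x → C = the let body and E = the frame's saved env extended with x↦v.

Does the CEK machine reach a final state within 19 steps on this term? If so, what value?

step 0: [C=(let z = (if0 -3 then 4 else 1) in ((λy. z) z)) | E=∅ | K=∅]
step 1: [C=(if0 -3 then 4 else 1) | E=∅ | K=[let z]]
step 2: [C=-3 | E=∅ | K=[if0 :: let z]]
step 3: [C=1 | E=∅ | K=[let z]]
step 4: [C=((λy. z) z) | E={z↦1} | K=∅]
step 5: [C=(λy. z) | E={z↦1} | K=[arg]]
step 6: [C=z | E={z↦1} | K=[fun]]
step 7: [C=z | E={y↦1, z↦1} | K=∅]
→ final value 1

Answer: 1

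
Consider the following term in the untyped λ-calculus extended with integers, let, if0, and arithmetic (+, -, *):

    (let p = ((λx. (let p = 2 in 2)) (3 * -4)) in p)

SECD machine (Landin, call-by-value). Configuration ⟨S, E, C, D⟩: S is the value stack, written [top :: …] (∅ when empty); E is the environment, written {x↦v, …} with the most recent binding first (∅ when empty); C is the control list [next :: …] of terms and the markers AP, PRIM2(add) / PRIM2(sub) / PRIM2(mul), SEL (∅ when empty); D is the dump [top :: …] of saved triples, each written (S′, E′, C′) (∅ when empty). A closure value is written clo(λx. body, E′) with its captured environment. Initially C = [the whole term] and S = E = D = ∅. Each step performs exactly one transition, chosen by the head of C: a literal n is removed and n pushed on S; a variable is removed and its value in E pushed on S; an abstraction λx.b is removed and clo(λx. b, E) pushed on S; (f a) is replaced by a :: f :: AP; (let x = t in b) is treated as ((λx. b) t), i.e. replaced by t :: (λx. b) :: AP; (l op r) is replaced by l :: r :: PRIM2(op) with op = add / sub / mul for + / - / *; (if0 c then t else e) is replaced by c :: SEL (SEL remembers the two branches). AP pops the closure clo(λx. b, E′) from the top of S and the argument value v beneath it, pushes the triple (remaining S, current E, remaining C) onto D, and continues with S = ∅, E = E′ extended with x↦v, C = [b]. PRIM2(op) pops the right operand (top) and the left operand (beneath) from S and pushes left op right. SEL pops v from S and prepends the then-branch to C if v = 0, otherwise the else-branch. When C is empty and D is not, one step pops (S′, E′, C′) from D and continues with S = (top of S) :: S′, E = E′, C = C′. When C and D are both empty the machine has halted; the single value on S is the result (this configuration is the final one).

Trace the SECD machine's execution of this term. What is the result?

Answer: 2

Machine steps:
step 0: <S=∅, E=∅, C=[(let p = ((λx. (let p = 2 in 2)) (3 * -4)) in p)], D=∅>
step 1: <S=∅, E=∅, C=[((λx. (let p = 2 in 2)) (3 * -4)) :: (λp. p) :: AP], D=∅>
step 2: <S=∅, E=∅, C=[(3 * -4) :: (λx. (let p = 2 in 2)) :: AP :: (λp. p) :: AP], D=∅>
step 3: <S=∅, E=∅, C=[3 :: -4 :: PRIM2(mul) :: (λx. (let p = 2 in 2)) :: AP :: (λp. p) :: AP], D=∅>
step 4: <S=[3], E=∅, C=[-4 :: PRIM2(mul) :: (λx. (let p = 2 in 2)) :: AP :: (λp. p) :: AP], D=∅>
step 5: <S=[-4 :: 3], E=∅, C=[PRIM2(mul) :: (λx. (let p = 2 in 2)) :: AP :: (λp. p) :: AP], D=∅>
step 6: <S=[-12], E=∅, C=[(λx. (let p = 2 in 2)) :: AP :: (λp. p) :: AP], D=∅>
step 7: <S=[clo(λx. (let p = 2 in 2), ∅) :: -12], E=∅, C=[AP :: (λp. p) :: AP], D=∅>
step 8: <S=∅, E={x↦-12}, C=[(let p = 2 in 2)], D=[(∅, ∅, [(λp. p) :: AP])]>
step 9: <S=∅, E={x↦-12}, C=[2 :: (λp. 2) :: AP], D=[(∅, ∅, [(λp. p) :: AP])]>
step 10: <S=[2], E={x↦-12}, C=[(λp. 2) :: AP], D=[(∅, ∅, [(λp. p) :: AP])]>
step 11: <S=[clo(λp. 2, {x↦-12}) :: 2], E={x↦-12}, C=[AP], D=[(∅, ∅, [(λp. p) :: AP])]>
step 12: <S=∅, E={p↦2, x↦-12}, C=[2], D=[(∅, {x↦-12}, ∅) :: (∅, ∅, [(λp. p) :: AP])]>
step 13: <S=[2], E={p↦2, x↦-12}, C=∅, D=[(∅, {x↦-12}, ∅) :: (∅, ∅, [(λp. p) :: AP])]>
step 14: <S=[2], E={x↦-12}, C=∅, D=[(∅, ∅, [(λp. p) :: AP])]>
step 15: <S=[2], E=∅, C=[(λp. p) :: AP], D=∅>
step 16: <S=[clo(λp. p, ∅) :: 2], E=∅, C=[AP], D=∅>
step 17: <S=∅, E={p↦2}, C=[p], D=[(∅, ∅, ∅)]>
step 18: <S=[2], E={p↦2}, C=∅, D=[(∅, ∅, ∅)]>
step 19: <S=[2], E=∅, C=∅, D=∅>
→ final value 2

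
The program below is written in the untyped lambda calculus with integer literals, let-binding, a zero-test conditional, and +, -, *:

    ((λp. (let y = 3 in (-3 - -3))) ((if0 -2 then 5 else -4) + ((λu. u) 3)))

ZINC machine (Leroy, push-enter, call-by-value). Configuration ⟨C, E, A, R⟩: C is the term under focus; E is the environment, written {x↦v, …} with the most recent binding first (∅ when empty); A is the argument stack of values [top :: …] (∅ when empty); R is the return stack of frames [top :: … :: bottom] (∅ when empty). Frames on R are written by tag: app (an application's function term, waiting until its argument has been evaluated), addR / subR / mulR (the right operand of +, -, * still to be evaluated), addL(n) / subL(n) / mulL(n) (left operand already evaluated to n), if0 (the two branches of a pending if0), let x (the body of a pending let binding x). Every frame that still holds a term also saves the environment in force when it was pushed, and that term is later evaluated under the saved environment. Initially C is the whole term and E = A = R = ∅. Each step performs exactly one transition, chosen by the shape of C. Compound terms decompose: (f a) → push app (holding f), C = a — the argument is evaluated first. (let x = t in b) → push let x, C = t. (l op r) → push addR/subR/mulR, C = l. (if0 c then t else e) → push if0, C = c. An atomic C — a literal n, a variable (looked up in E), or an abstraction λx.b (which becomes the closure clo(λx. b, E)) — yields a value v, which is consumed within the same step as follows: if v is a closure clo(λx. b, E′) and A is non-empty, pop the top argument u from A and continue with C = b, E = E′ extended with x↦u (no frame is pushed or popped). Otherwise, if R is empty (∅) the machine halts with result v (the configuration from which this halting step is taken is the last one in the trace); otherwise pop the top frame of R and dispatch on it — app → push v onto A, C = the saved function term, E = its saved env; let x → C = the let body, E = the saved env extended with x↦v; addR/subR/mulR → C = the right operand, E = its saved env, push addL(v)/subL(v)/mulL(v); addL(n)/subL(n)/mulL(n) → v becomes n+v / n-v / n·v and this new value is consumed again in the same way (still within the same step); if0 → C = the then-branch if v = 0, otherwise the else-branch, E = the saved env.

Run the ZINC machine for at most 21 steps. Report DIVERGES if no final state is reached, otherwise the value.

t=0: <C=((λp. (let y = 3 in (-3 - -3))) ((if0 -2 then 5 else -4) + ((λu. u) 3))), E=∅, A=∅, R=∅>
t=1: <C=((if0 -2 then 5 else -4) + ((λu. u) 3)), E=∅, A=∅, R=[app]>
t=2: <C=(if0 -2 then 5 else -4), E=∅, A=∅, R=[addR :: app]>
t=3: <C=-2, E=∅, A=∅, R=[if0 :: addR :: app]>
t=4: <C=-4, E=∅, A=∅, R=[addR :: app]>
t=5: <C=((λu. u) 3), E=∅, A=∅, R=[addL(-4) :: app]>
t=6: <C=3, E=∅, A=∅, R=[app :: addL(-4) :: app]>
t=7: <C=(λu. u), E=∅, A=[3], R=[addL(-4) :: app]>
t=8: <C=u, E={u↦3}, A=∅, R=[addL(-4) :: app]>
t=9: <C=(λp. (let y = 3 in (-3 - -3))), E=∅, A=[-1], R=∅>
t=10: <C=(let y = 3 in (-3 - -3)), E={p↦-1}, A=∅, R=∅>
t=11: <C=3, E={p↦-1}, A=∅, R=[let y]>
t=12: <C=(-3 - -3), E={y↦3, p↦-1}, A=∅, R=∅>
t=13: <C=-3, E={y↦3, p↦-1}, A=∅, R=[subR]>
t=14: <C=-3, E={y↦3, p↦-1}, A=∅, R=[subL(-3)]>
→ final value 0

Answer: 0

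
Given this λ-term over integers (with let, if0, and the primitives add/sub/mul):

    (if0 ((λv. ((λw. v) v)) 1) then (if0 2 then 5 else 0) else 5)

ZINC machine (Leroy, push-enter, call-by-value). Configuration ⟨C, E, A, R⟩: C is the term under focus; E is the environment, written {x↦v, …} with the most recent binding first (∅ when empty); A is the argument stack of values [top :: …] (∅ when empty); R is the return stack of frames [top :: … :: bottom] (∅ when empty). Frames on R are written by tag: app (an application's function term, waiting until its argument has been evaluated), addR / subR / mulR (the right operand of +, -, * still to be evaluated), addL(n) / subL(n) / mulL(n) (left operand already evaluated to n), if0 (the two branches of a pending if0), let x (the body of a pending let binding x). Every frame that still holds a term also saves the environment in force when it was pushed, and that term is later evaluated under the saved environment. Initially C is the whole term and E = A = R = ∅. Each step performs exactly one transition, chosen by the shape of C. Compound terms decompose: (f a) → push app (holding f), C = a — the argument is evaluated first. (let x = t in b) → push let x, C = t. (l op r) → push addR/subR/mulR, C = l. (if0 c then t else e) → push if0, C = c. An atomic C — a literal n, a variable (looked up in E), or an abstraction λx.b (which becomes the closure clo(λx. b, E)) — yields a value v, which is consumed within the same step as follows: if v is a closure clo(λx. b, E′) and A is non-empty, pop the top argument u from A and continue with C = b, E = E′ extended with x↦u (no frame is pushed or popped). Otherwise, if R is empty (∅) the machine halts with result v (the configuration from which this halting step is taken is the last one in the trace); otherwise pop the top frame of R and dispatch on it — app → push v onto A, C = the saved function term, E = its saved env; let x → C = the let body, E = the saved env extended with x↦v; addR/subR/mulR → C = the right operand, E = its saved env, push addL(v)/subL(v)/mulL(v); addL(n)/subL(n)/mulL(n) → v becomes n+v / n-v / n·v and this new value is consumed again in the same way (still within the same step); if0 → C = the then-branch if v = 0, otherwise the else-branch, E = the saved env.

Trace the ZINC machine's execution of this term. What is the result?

0. ⟨C=(if0 ((λv. ((λw. v) v)) 1) then (if0 2 then 5 else 0) else 5); E=∅; A=∅; R=∅⟩
1. ⟨C=((λv. ((λw. v) v)) 1); E=∅; A=∅; R=[if0]⟩
2. ⟨C=1; E=∅; A=∅; R=[app :: if0]⟩
3. ⟨C=(λv. ((λw. v) v)); E=∅; A=[1]; R=[if0]⟩
4. ⟨C=((λw. v) v); E={v↦1}; A=∅; R=[if0]⟩
5. ⟨C=v; E={v↦1}; A=∅; R=[app :: if0]⟩
6. ⟨C=(λw. v); E={v↦1}; A=[1]; R=[if0]⟩
7. ⟨C=v; E={w↦1, v↦1}; A=∅; R=[if0]⟩
8. ⟨C=5; E=∅; A=∅; R=∅⟩
→ final value 5

Answer: 5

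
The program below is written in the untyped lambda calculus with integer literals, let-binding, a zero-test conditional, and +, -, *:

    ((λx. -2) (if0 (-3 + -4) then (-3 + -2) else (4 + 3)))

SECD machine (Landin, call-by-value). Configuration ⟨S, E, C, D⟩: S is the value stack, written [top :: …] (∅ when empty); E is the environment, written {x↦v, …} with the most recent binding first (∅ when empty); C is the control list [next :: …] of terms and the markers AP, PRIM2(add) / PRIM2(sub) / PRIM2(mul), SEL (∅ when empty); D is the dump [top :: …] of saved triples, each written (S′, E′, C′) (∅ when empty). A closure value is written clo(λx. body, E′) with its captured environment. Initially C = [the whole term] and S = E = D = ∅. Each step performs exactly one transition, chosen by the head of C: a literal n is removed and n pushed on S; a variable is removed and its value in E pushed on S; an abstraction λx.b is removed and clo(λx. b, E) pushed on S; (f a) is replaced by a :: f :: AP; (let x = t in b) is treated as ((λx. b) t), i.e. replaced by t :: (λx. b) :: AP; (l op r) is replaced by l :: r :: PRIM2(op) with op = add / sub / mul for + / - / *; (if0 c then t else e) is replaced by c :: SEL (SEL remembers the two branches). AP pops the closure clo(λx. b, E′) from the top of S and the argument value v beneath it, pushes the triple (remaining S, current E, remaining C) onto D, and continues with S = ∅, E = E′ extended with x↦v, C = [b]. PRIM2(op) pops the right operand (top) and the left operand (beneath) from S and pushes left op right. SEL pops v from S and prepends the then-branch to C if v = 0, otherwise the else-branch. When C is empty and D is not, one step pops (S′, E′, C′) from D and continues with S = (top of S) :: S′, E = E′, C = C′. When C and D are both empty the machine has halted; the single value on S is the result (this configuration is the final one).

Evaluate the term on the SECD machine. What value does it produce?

[0] ⟨S=∅; E=∅; C=[((λx. -2) (if0 (-3 + -4) then (-3 + -2) else (4 + 3)))]; D=∅⟩
[1] ⟨S=∅; E=∅; C=[(if0 (-3 + -4) then (-3 + -2) else (4 + 3)) :: (λx. -2) :: AP]; D=∅⟩
[2] ⟨S=∅; E=∅; C=[(-3 + -4) :: SEL :: (λx. -2) :: AP]; D=∅⟩
[3] ⟨S=∅; E=∅; C=[-3 :: -4 :: PRIM2(add) :: SEL :: (λx. -2) :: AP]; D=∅⟩
[4] ⟨S=[-3]; E=∅; C=[-4 :: PRIM2(add) :: SEL :: (λx. -2) :: AP]; D=∅⟩
[5] ⟨S=[-4 :: -3]; E=∅; C=[PRIM2(add) :: SEL :: (λx. -2) :: AP]; D=∅⟩
[6] ⟨S=[-7]; E=∅; C=[SEL :: (λx. -2) :: AP]; D=∅⟩
[7] ⟨S=∅; E=∅; C=[(4 + 3) :: (λx. -2) :: AP]; D=∅⟩
[8] ⟨S=∅; E=∅; C=[4 :: 3 :: PRIM2(add) :: (λx. -2) :: AP]; D=∅⟩
[9] ⟨S=[4]; E=∅; C=[3 :: PRIM2(add) :: (λx. -2) :: AP]; D=∅⟩
[10] ⟨S=[3 :: 4]; E=∅; C=[PRIM2(add) :: (λx. -2) :: AP]; D=∅⟩
[11] ⟨S=[7]; E=∅; C=[(λx. -2) :: AP]; D=∅⟩
[12] ⟨S=[clo(λx. -2, ∅) :: 7]; E=∅; C=[AP]; D=∅⟩
[13] ⟨S=∅; E={x↦7}; C=[-2]; D=[(∅, ∅, ∅)]⟩
[14] ⟨S=[-2]; E={x↦7}; C=∅; D=[(∅, ∅, ∅)]⟩
[15] ⟨S=[-2]; E=∅; C=∅; D=∅⟩
→ final value -2

Answer: -2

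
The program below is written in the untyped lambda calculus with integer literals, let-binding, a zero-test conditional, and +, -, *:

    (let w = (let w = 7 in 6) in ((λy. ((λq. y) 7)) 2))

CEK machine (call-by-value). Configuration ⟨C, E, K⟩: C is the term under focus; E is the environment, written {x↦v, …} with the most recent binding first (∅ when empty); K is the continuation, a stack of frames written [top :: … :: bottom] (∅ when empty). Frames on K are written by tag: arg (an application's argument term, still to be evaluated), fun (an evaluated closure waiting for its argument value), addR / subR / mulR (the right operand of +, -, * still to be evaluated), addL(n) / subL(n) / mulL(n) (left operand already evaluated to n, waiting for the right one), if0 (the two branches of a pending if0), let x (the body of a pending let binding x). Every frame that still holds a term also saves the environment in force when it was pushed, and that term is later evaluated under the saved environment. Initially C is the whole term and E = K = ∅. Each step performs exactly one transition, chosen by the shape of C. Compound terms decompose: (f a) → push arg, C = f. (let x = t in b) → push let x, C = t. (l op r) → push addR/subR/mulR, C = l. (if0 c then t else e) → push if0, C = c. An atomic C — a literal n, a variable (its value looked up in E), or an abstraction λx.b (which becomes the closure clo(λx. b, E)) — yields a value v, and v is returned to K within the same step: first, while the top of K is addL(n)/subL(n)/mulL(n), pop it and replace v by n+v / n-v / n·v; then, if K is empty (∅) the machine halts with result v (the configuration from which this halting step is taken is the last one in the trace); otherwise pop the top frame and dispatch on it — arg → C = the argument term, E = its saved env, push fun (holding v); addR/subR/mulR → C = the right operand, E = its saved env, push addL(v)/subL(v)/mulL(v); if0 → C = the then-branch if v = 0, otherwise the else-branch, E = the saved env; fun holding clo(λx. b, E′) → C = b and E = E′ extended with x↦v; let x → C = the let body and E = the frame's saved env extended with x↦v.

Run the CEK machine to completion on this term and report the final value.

Answer: 2

Machine steps:
t=0: ⟨C=(let w = (let w = 7 in 6) in ((λy. ((λq. y) 7)) 2)); E=∅; K=∅⟩
t=1: ⟨C=(let w = 7 in 6); E=∅; K=[let w]⟩
t=2: ⟨C=7; E=∅; K=[let w :: let w]⟩
t=3: ⟨C=6; E={w↦7}; K=[let w]⟩
t=4: ⟨C=((λy. ((λq. y) 7)) 2); E={w↦6}; K=∅⟩
t=5: ⟨C=(λy. ((λq. y) 7)); E={w↦6}; K=[arg]⟩
t=6: ⟨C=2; E={w↦6}; K=[fun]⟩
t=7: ⟨C=((λq. y) 7); E={y↦2, w↦6}; K=∅⟩
t=8: ⟨C=(λq. y); E={y↦2, w↦6}; K=[arg]⟩
t=9: ⟨C=7; E={y↦2, w↦6}; K=[fun]⟩
t=10: ⟨C=y; E={q↦7, y↦2, w↦6}; K=∅⟩
→ final value 2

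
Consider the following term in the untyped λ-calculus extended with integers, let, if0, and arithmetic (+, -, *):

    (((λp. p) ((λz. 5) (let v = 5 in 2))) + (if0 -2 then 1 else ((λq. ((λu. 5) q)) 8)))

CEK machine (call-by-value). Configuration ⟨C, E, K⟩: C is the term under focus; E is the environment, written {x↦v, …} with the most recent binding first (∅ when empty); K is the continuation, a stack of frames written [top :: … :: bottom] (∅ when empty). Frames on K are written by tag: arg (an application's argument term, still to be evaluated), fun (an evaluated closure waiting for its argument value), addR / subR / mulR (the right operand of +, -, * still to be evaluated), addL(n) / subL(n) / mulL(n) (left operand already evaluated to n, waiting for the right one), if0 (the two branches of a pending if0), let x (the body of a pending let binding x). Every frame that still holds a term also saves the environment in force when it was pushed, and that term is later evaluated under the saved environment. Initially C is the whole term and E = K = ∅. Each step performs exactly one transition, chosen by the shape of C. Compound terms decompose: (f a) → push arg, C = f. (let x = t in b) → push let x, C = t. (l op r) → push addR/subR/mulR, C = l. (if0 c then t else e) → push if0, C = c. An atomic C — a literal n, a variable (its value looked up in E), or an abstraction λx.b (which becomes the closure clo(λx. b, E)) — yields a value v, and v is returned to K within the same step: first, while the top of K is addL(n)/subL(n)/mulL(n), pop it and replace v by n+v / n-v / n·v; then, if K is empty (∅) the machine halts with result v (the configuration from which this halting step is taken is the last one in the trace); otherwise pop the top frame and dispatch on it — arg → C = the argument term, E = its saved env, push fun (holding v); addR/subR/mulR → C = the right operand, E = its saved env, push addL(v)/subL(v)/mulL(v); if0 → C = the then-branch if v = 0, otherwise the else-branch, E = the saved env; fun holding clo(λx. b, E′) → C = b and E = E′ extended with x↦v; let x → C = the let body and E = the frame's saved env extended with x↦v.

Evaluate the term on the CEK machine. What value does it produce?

t=0: <C=(((λp. p) ((λz. 5) (let v = 5 in 2))) + (if0 -2 then 1 else ((λq. ((λu. 5) q)) 8))), E=∅, K=∅>
t=1: <C=((λp. p) ((λz. 5) (let v = 5 in 2))), E=∅, K=[addR]>
t=2: <C=(λp. p), E=∅, K=[arg :: addR]>
t=3: <C=((λz. 5) (let v = 5 in 2)), E=∅, K=[fun :: addR]>
t=4: <C=(λz. 5), E=∅, K=[arg :: fun :: addR]>
t=5: <C=(let v = 5 in 2), E=∅, K=[fun :: fun :: addR]>
t=6: <C=5, E=∅, K=[let v :: fun :: fun :: addR]>
t=7: <C=2, E={v↦5}, K=[fun :: fun :: addR]>
t=8: <C=5, E={z↦2}, K=[fun :: addR]>
t=9: <C=p, E={p↦5}, K=[addR]>
t=10: <C=(if0 -2 then 1 else ((λq. ((λu. 5) q)) 8)), E=∅, K=[addL(5)]>
t=11: <C=-2, E=∅, K=[if0 :: addL(5)]>
t=12: <C=((λq. ((λu. 5) q)) 8), E=∅, K=[addL(5)]>
t=13: <C=(λq. ((λu. 5) q)), E=∅, K=[arg :: addL(5)]>
t=14: <C=8, E=∅, K=[fun :: addL(5)]>
t=15: <C=((λu. 5) q), E={q↦8}, K=[addL(5)]>
t=16: <C=(λu. 5), E={q↦8}, K=[arg :: addL(5)]>
t=17: <C=q, E={q↦8}, K=[fun :: addL(5)]>
t=18: <C=5, E={u↦8, q↦8}, K=[addL(5)]>
→ final value 10

Answer: 10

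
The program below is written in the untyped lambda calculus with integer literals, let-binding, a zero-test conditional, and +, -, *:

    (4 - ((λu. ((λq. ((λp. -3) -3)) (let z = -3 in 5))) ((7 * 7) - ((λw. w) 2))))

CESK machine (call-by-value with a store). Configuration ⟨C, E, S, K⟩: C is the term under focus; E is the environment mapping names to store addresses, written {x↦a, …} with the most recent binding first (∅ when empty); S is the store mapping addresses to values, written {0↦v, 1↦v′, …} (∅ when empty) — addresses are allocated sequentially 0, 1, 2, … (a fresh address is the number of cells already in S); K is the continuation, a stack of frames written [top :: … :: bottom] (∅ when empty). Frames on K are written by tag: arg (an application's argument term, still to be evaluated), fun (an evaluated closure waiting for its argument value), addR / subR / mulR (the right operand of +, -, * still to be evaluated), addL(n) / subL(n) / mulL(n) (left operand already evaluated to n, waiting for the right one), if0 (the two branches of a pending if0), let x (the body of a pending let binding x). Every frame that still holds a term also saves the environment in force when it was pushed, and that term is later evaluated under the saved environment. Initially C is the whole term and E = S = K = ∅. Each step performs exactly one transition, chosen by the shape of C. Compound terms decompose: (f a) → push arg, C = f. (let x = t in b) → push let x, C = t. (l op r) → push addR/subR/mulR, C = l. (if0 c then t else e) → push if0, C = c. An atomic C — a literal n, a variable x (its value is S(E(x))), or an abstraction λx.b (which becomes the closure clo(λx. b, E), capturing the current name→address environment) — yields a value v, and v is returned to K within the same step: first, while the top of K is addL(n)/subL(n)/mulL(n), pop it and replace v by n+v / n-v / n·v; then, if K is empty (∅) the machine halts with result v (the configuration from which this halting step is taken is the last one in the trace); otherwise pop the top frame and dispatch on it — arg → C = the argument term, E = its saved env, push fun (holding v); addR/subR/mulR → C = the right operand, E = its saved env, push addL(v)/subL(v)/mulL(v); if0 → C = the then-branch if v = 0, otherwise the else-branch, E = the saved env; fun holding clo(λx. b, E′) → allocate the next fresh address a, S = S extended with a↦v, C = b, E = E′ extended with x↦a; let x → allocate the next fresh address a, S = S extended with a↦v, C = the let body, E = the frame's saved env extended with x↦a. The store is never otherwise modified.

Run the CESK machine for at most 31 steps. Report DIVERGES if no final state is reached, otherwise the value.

step 0: [C=(4 - ((λu. ((λq. ((λp. -3) -3)) (let z = -3 in 5))) ((7 * 7) - ((λw. w) 2)))) | E=∅ | S=∅ | K=∅]
step 1: [C=4 | E=∅ | S=∅ | K=[subR]]
step 2: [C=((λu. ((λq. ((λp. -3) -3)) (let z = -3 in 5))) ((7 * 7) - ((λw. w) 2))) | E=∅ | S=∅ | K=[subL(4)]]
step 3: [C=(λu. ((λq. ((λp. -3) -3)) (let z = -3 in 5))) | E=∅ | S=∅ | K=[arg :: subL(4)]]
step 4: [C=((7 * 7) - ((λw. w) 2)) | E=∅ | S=∅ | K=[fun :: subL(4)]]
step 5: [C=(7 * 7) | E=∅ | S=∅ | K=[subR :: fun :: subL(4)]]
step 6: [C=7 | E=∅ | S=∅ | K=[mulR :: subR :: fun :: subL(4)]]
step 7: [C=7 | E=∅ | S=∅ | K=[mulL(7) :: subR :: fun :: subL(4)]]
step 8: [C=((λw. w) 2) | E=∅ | S=∅ | K=[subL(49) :: fun :: subL(4)]]
step 9: [C=(λw. w) | E=∅ | S=∅ | K=[arg :: subL(49) :: fun :: subL(4)]]
step 10: [C=2 | E=∅ | S=∅ | K=[fun :: subL(49) :: fun :: subL(4)]]
step 11: [C=w | E={w↦0} | S={0↦2} | K=[subL(49) :: fun :: subL(4)]]
step 12: [C=((λq. ((λp. -3) -3)) (let z = -3 in 5)) | E={u↦1} | S={0↦2, 1↦47} | K=[subL(4)]]
step 13: [C=(λq. ((λp. -3) -3)) | E={u↦1} | S={0↦2, 1↦47} | K=[arg :: subL(4)]]
step 14: [C=(let z = -3 in 5) | E={u↦1} | S={0↦2, 1↦47} | K=[fun :: subL(4)]]
step 15: [C=-3 | E={u↦1} | S={0↦2, 1↦47} | K=[let z :: fun :: subL(4)]]
step 16: [C=5 | E={z↦2, u↦1} | S={0↦2, 1↦47, 2↦-3} | K=[fun :: subL(4)]]
step 17: [C=((λp. -3) -3) | E={q↦3, u↦1} | S={0↦2, 1↦47, 2↦-3, 3↦5} | K=[subL(4)]]
step 18: [C=(λp. -3) | E={q↦3, u↦1} | S={0↦2, 1↦47, 2↦-3, 3↦5} | K=[arg :: subL(4)]]
step 19: [C=-3 | E={q↦3, u↦1} | S={0↦2, 1↦47, 2↦-3, 3↦5} | K=[fun :: subL(4)]]
step 20: [C=-3 | E={p↦4, q↦3, u↦1} | S={0↦2, 1↦47, 2↦-3, 3↦5, 4↦-3} | K=[subL(4)]]
→ final value 7

Answer: 7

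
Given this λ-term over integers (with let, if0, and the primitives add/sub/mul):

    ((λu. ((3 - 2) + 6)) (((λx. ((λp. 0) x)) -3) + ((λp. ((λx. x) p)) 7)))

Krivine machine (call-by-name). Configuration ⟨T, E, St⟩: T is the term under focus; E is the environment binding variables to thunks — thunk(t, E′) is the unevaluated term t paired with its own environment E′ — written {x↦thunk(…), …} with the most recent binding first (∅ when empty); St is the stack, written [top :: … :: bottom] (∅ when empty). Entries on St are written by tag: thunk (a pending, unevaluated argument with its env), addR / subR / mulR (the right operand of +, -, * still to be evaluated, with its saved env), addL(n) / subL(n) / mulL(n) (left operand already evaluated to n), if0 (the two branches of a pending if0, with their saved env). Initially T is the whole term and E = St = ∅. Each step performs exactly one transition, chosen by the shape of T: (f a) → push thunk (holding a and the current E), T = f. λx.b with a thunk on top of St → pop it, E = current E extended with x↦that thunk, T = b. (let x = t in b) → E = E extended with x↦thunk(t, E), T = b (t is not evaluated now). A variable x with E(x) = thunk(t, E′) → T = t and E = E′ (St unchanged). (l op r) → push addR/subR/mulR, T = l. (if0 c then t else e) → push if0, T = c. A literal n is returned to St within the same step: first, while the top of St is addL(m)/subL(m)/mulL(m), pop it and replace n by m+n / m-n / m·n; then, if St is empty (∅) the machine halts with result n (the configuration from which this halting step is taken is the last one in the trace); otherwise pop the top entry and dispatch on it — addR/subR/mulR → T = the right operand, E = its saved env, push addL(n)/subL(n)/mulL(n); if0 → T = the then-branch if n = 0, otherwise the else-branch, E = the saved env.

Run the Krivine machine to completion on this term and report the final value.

t=0: ⟨T=((λu. ((3 - 2) + 6)) (((λx. ((λp. 0) x)) -3) + ((λp. ((λx. x) p)) 7))); E=∅; St=∅⟩
t=1: ⟨T=(λu. ((3 - 2) + 6)); E=∅; St=[thunk]⟩
t=2: ⟨T=((3 - 2) + 6); E={u↦thunk((((λx. ((λp. 0) x)) -3) + ((λp. ((λx. x) p)) 7)), ∅)}; St=∅⟩
t=3: ⟨T=(3 - 2); E={u↦thunk((((λx. ((λp. 0) x)) -3) + ((λp. ((λx. x) p)) 7)), ∅)}; St=[addR]⟩
t=4: ⟨T=3; E={u↦thunk((((λx. ((λp. 0) x)) -3) + ((λp. ((λx. x) p)) 7)), ∅)}; St=[subR :: addR]⟩
t=5: ⟨T=2; E={u↦thunk((((λx. ((λp. 0) x)) -3) + ((λp. ((λx. x) p)) 7)), ∅)}; St=[subL(3) :: addR]⟩
t=6: ⟨T=6; E={u↦thunk((((λx. ((λp. 0) x)) -3) + ((λp. ((λx. x) p)) 7)), ∅)}; St=[addL(1)]⟩
→ final value 7

Answer: 7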